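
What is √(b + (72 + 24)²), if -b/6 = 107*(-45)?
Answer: 3*√4234 ≈ 195.21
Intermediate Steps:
b = 28890 (b = -642*(-45) = -6*(-4815) = 28890)
√(b + (72 + 24)²) = √(28890 + (72 + 24)²) = √(28890 + 96²) = √(28890 + 9216) = √38106 = 3*√4234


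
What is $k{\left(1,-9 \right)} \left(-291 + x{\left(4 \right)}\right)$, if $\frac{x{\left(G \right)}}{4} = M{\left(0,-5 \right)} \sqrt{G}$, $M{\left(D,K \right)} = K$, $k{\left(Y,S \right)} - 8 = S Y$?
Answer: $331$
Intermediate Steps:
$k{\left(Y,S \right)} = 8 + S Y$
$x{\left(G \right)} = - 20 \sqrt{G}$ ($x{\left(G \right)} = 4 \left(- 5 \sqrt{G}\right) = - 20 \sqrt{G}$)
$k{\left(1,-9 \right)} \left(-291 + x{\left(4 \right)}\right) = \left(8 - 9\right) \left(-291 - 20 \sqrt{4}\right) = \left(8 - 9\right) \left(-291 - 40\right) = - (-291 - 40) = \left(-1\right) \left(-331\right) = 331$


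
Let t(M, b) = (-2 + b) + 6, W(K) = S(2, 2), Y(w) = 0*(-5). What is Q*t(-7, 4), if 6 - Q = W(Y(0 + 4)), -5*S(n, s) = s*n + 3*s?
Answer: 64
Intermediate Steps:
S(n, s) = -3*s/5 - n*s/5 (S(n, s) = -(s*n + 3*s)/5 = -(n*s + 3*s)/5 = -(3*s + n*s)/5 = -3*s/5 - n*s/5)
Y(w) = 0
W(K) = -2 (W(K) = -⅕*2*(3 + 2) = -⅕*2*5 = -2)
t(M, b) = 4 + b
Q = 8 (Q = 6 - 1*(-2) = 6 + 2 = 8)
Q*t(-7, 4) = 8*(4 + 4) = 8*8 = 64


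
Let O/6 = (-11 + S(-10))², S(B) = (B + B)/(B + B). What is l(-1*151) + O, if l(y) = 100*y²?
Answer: 2280700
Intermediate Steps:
S(B) = 1 (S(B) = (2*B)/((2*B)) = (2*B)*(1/(2*B)) = 1)
O = 600 (O = 6*(-11 + 1)² = 6*(-10)² = 6*100 = 600)
l(-1*151) + O = 100*(-1*151)² + 600 = 100*(-151)² + 600 = 100*22801 + 600 = 2280100 + 600 = 2280700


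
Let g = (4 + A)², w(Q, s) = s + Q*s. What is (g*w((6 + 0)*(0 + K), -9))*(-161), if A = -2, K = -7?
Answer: -237636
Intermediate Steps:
g = 4 (g = (4 - 2)² = 2² = 4)
(g*w((6 + 0)*(0 + K), -9))*(-161) = (4*(-9*(1 + (6 + 0)*(0 - 7))))*(-161) = (4*(-9*(1 + 6*(-7))))*(-161) = (4*(-9*(1 - 42)))*(-161) = (4*(-9*(-41)))*(-161) = (4*369)*(-161) = 1476*(-161) = -237636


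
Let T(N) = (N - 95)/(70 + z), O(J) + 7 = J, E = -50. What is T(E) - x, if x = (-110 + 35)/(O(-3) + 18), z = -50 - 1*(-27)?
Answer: 2365/376 ≈ 6.2899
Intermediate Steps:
O(J) = -7 + J
z = -23 (z = -50 + 27 = -23)
x = -75/8 (x = (-110 + 35)/((-7 - 3) + 18) = -75/(-10 + 18) = -75/8 ≈ -9.3750)
T(N) = -95/47 + N/47 (T(N) = (N - 95)/(70 - 23) = (-95 + N)/47 = (-95 + N)*(1/47) = -95/47 + N/47)
T(E) - x = (-95/47 + (1/47)*(-50)) - 1*(-75/8) = (-95/47 - 50/47) + 75/8 = -145/47 + 75/8 = 2365/376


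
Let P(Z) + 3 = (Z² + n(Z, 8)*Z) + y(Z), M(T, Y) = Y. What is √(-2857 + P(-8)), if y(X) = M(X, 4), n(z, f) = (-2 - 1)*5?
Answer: 4*I*√167 ≈ 51.691*I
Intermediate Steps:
n(z, f) = -15 (n(z, f) = -3*5 = -15)
y(X) = 4
P(Z) = 1 + Z² - 15*Z (P(Z) = -3 + ((Z² - 15*Z) + 4) = -3 + (4 + Z² - 15*Z) = 1 + Z² - 15*Z)
√(-2857 + P(-8)) = √(-2857 + (1 + (-8)² - 15*(-8))) = √(-2857 + (1 + 64 + 120)) = √(-2857 + 185) = √(-2672) = 4*I*√167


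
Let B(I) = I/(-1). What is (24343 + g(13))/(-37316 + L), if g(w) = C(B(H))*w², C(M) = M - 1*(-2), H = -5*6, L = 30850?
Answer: -29751/6466 ≈ -4.6011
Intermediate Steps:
H = -30
B(I) = -I (B(I) = I*(-1) = -I)
C(M) = 2 + M (C(M) = M + 2 = 2 + M)
g(w) = 32*w² (g(w) = (2 - 1*(-30))*w² = (2 + 30)*w² = 32*w²)
(24343 + g(13))/(-37316 + L) = (24343 + 32*13²)/(-37316 + 30850) = (24343 + 32*169)/(-6466) = (24343 + 5408)*(-1/6466) = 29751*(-1/6466) = -29751/6466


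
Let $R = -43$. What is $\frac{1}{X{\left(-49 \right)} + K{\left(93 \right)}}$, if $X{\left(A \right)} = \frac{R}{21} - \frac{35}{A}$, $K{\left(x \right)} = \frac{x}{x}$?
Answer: $-3$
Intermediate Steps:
$K{\left(x \right)} = 1$
$X{\left(A \right)} = - \frac{43}{21} - \frac{35}{A}$
$\frac{1}{X{\left(-49 \right)} + K{\left(93 \right)}} = \frac{1}{\left(- \frac{43}{21} - \frac{35}{-49}\right) + 1} = \frac{1}{\left(- \frac{43}{21} - - \frac{5}{7}\right) + 1} = \frac{1}{\left(- \frac{43}{21} + \frac{5}{7}\right) + 1} = \frac{1}{- \frac{4}{3} + 1} = \frac{1}{- \frac{1}{3}} = -3$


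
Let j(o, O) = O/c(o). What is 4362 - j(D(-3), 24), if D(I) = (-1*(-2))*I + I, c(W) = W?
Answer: 13094/3 ≈ 4364.7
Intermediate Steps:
D(I) = 3*I (D(I) = 2*I + I = 3*I)
j(o, O) = O/o
4362 - j(D(-3), 24) = 4362 - 24/(3*(-3)) = 4362 - 24/(-9) = 4362 - 24*(-1)/9 = 4362 - 1*(-8/3) = 4362 + 8/3 = 13094/3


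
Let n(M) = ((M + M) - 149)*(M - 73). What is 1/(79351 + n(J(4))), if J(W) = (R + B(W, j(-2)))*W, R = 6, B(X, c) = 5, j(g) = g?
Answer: 1/81120 ≈ 1.2327e-5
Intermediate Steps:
J(W) = 11*W (J(W) = (6 + 5)*W = 11*W)
n(M) = (-149 + 2*M)*(-73 + M) (n(M) = (2*M - 149)*(-73 + M) = (-149 + 2*M)*(-73 + M))
1/(79351 + n(J(4))) = 1/(79351 + (10877 - 3245*4 + 2*(11*4)²)) = 1/(79351 + (10877 - 295*44 + 2*44²)) = 1/(79351 + (10877 - 12980 + 2*1936)) = 1/(79351 + (10877 - 12980 + 3872)) = 1/(79351 + 1769) = 1/81120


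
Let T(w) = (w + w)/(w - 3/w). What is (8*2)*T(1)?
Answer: -16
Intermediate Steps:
T(w) = 2*w/(w - 3/w) (T(w) = (2*w)/(w - 3/w) = 2*w/(w - 3/w))
(8*2)*T(1) = (8*2)*(2*1²/(-3 + 1²)) = 16*(2*1/(-3 + 1)) = 16*(2*1/(-2)) = 16*(2*1*(-½)) = 16*(-1) = -16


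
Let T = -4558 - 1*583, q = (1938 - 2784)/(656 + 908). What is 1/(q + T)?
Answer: -782/4020685 ≈ -0.00019449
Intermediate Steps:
q = -423/782 (q = -846/1564 = -846*1/1564 = -423/782 ≈ -0.54092)
T = -5141 (T = -4558 - 583 = -5141)
1/(q + T) = 1/(-423/782 - 5141) = 1/(-4020685/782) = -782/4020685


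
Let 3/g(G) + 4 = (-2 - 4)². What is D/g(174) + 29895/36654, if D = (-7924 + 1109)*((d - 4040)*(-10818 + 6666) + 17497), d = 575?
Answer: -38379950358484985/36654 ≈ -1.0471e+12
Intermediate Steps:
g(G) = 3/32 (g(G) = 3/(-4 + (-2 - 4)²) = 3/(-4 + (-6)²) = 3/(-4 + 36) = 3/32)
D = -98164466255 (D = (-7924 + 1109)*((575 - 4040)*(-10818 + 6666) + 17497) = -6815*(-3465*(-4152) + 17497) = -6815*(14386680 + 17497) = -6815*14404177 = -98164466255)
D/g(174) + 29895/36654 = -98164466255/3/32 + 29895/36654 = -98164466255*32/3 + 29895*(1/36654) = -3141262920160/3 + 9965/12218 = -38379950358484985/36654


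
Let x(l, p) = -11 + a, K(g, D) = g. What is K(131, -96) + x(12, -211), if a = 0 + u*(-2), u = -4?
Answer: 128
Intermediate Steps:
a = 8 (a = 0 - 4*(-2) = 0 + 8 = 8)
x(l, p) = -3 (x(l, p) = -11 + 8 = -3)
K(131, -96) + x(12, -211) = 131 - 3 = 128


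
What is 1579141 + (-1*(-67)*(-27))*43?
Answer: 1501354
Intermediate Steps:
1579141 + (-1*(-67)*(-27))*43 = 1579141 + (67*(-27))*43 = 1579141 - 1809*43 = 1579141 - 77787 = 1501354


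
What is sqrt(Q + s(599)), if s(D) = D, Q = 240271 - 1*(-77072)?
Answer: sqrt(317942) ≈ 563.86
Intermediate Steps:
Q = 317343 (Q = 240271 + 77072 = 317343)
sqrt(Q + s(599)) = sqrt(317343 + 599) = sqrt(317942)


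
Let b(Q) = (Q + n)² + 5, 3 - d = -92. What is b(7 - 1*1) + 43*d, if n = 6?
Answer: 4234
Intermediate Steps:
d = 95 (d = 3 - 1*(-92) = 3 + 92 = 95)
b(Q) = 5 + (6 + Q)² (b(Q) = (Q + 6)² + 5 = (6 + Q)² + 5 = 5 + (6 + Q)²)
b(7 - 1*1) + 43*d = (5 + (6 + (7 - 1*1))²) + 43*95 = (5 + (6 + (7 - 1))²) + 4085 = (5 + (6 + 6)²) + 4085 = (5 + 12²) + 4085 = (5 + 144) + 4085 = 149 + 4085 = 4234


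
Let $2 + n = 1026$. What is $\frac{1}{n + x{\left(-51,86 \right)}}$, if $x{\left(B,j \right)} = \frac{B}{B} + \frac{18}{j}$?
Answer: $\frac{43}{44084} \approx 0.00097541$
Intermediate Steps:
$n = 1024$ ($n = -2 + 1026 = 1024$)
$x{\left(B,j \right)} = 1 + \frac{18}{j}$
$\frac{1}{n + x{\left(-51,86 \right)}} = \frac{1}{1024 + \frac{18 + 86}{86}} = \frac{1}{1024 + \frac{1}{86} \cdot 104} = \frac{1}{1024 + \frac{52}{43}} = \frac{1}{\frac{44084}{43}} = \frac{43}{44084}$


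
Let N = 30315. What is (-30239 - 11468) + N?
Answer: -11392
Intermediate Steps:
(-30239 - 11468) + N = (-30239 - 11468) + 30315 = -41707 + 30315 = -11392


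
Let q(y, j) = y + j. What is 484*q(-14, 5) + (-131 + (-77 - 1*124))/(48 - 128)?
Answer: -87037/20 ≈ -4351.9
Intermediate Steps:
q(y, j) = j + y
484*q(-14, 5) + (-131 + (-77 - 1*124))/(48 - 128) = 484*(5 - 14) + (-131 + (-77 - 1*124))/(48 - 128) = 484*(-9) + (-131 + (-77 - 124))/(-80) = -4356 + (-131 - 201)*(-1/80) = -4356 - 332*(-1/80) = -4356 + 83/20 = -87037/20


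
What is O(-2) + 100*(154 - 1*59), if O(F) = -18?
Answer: 9482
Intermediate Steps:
O(-2) + 100*(154 - 1*59) = -18 + 100*(154 - 1*59) = -18 + 100*(154 - 59) = -18 + 100*95 = -18 + 9500 = 9482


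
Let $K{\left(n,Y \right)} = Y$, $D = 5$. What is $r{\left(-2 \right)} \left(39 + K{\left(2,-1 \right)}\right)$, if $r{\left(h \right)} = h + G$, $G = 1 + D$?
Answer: $152$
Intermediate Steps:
$G = 6$ ($G = 1 + 5 = 6$)
$r{\left(h \right)} = 6 + h$ ($r{\left(h \right)} = h + 6 = 6 + h$)
$r{\left(-2 \right)} \left(39 + K{\left(2,-1 \right)}\right) = \left(6 - 2\right) \left(39 - 1\right) = 4 \cdot 38 = 152$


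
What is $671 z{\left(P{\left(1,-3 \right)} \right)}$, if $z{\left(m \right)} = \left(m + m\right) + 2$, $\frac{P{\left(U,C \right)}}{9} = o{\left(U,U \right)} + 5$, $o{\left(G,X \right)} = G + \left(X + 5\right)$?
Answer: $146278$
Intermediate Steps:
$o{\left(G,X \right)} = 5 + G + X$ ($o{\left(G,X \right)} = G + \left(5 + X\right) = 5 + G + X$)
$P{\left(U,C \right)} = 90 + 18 U$ ($P{\left(U,C \right)} = 9 \left(\left(5 + U + U\right) + 5\right) = 9 \left(\left(5 + 2 U\right) + 5\right) = 9 \left(10 + 2 U\right) = 90 + 18 U$)
$z{\left(m \right)} = 2 + 2 m$ ($z{\left(m \right)} = 2 m + 2 = 2 + 2 m$)
$671 z{\left(P{\left(1,-3 \right)} \right)} = 671 \left(2 + 2 \left(90 + 18 \cdot 1\right)\right) = 671 \left(2 + 2 \left(90 + 18\right)\right) = 671 \left(2 + 2 \cdot 108\right) = 671 \left(2 + 216\right) = 671 \cdot 218 = 146278$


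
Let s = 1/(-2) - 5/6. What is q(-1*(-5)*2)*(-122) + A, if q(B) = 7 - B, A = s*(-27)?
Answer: 402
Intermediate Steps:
s = -4/3 (s = 1*(-½) - 5*⅙ = -½ - ⅚ = -4/3 ≈ -1.3333)
A = 36 (A = -4/3*(-27) = 36)
q(-1*(-5)*2)*(-122) + A = (7 - (-1*(-5))*2)*(-122) + 36 = (7 - 5*2)*(-122) + 36 = (7 - 1*10)*(-122) + 36 = (7 - 10)*(-122) + 36 = -3*(-122) + 36 = 366 + 36 = 402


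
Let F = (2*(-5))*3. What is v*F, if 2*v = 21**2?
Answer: -6615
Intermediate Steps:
v = 441/2 (v = (1/2)*21**2 = (1/2)*441 = 441/2 ≈ 220.50)
F = -30 (F = -10*3 = -30)
v*F = (441/2)*(-30) = -6615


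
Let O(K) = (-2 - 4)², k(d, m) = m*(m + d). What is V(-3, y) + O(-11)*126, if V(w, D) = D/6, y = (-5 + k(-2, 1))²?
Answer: 4542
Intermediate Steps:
k(d, m) = m*(d + m)
y = 36 (y = (-5 + 1*(-2 + 1))² = (-5 + 1*(-1))² = (-5 - 1)² = (-6)² = 36)
O(K) = 36 (O(K) = (-6)² = 36)
V(w, D) = D/6 (V(w, D) = D*(⅙) = D/6)
V(-3, y) + O(-11)*126 = (⅙)*36 + 36*126 = 6 + 4536 = 4542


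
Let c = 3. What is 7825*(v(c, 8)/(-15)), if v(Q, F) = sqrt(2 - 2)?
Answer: 0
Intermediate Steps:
v(Q, F) = 0 (v(Q, F) = sqrt(0) = 0)
7825*(v(c, 8)/(-15)) = 7825*(0/(-15)) = 7825*(0*(-1/15)) = 7825*0 = 0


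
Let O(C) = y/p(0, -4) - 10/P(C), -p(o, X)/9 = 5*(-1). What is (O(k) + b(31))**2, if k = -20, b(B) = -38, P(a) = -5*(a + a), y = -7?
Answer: 47293129/32400 ≈ 1459.7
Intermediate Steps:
p(o, X) = 45 (p(o, X) = -45*(-1) = -9*(-5) = 45)
P(a) = -10*a
O(C) = -7/45 + 1/C (O(C) = -7/45 - 10*(-1/(10*C)) = -7*1/45 - (-1)/C = -7/45 + 1/C)
(O(k) + b(31))**2 = ((-7/45 + 1/(-20)) - 38)**2 = ((-7/45 - 1/20) - 38)**2 = (-37/180 - 38)**2 = (-6877/180)**2 = 47293129/32400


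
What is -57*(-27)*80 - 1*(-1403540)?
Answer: 1526660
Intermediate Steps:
-57*(-27)*80 - 1*(-1403540) = 1539*80 + 1403540 = 123120 + 1403540 = 1526660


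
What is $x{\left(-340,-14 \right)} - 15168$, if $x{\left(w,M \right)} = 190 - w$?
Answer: $-14638$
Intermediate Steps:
$x{\left(-340,-14 \right)} - 15168 = \left(190 - -340\right) - 15168 = \left(190 + 340\right) - 15168 = 530 - 15168 = -14638$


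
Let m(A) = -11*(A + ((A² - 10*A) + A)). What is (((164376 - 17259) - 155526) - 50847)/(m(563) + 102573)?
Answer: 9876/555757 ≈ 0.017770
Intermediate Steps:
m(A) = -11*A² + 88*A (m(A) = -11*(A + (A² - 9*A)) = -11*(A² - 8*A) = -11*A² + 88*A)
(((164376 - 17259) - 155526) - 50847)/(m(563) + 102573) = (((164376 - 17259) - 155526) - 50847)/(11*563*(8 - 1*563) + 102573) = ((147117 - 155526) - 50847)/(11*563*(8 - 563) + 102573) = (-8409 - 50847)/(11*563*(-555) + 102573) = -59256/(-3437115 + 102573) = -59256/(-3334542) = -59256*(-1/3334542) = 9876/555757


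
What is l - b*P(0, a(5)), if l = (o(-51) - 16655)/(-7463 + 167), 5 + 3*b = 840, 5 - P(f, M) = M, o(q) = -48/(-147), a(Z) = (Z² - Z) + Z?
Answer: 1990921679/357504 ≈ 5569.0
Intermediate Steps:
a(Z) = Z²
o(q) = 16/49 (o(q) = -48*(-1/147) = 16/49)
P(f, M) = 5 - M
b = 835/3 (b = -5/3 + (⅓)*840 = -5/3 + 280 = 835/3 ≈ 278.33)
l = 816079/357504 (l = (16/49 - 16655)/(-7463 + 167) = -816079/49/(-7296) = -816079/49*(-1/7296) = 816079/357504 ≈ 2.2827)
l - b*P(0, a(5)) = 816079/357504 - 835*(5 - 1*5²)/3 = 816079/357504 - 835*(5 - 1*25)/3 = 816079/357504 - 835*(5 - 25)/3 = 816079/357504 - 835*(-20)/3 = 816079/357504 - 1*(-16700/3) = 816079/357504 + 16700/3 = 1990921679/357504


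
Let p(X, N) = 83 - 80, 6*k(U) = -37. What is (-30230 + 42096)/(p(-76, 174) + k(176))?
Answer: -71196/19 ≈ -3747.2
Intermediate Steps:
k(U) = -37/6 (k(U) = (⅙)*(-37) = -37/6)
p(X, N) = 3
(-30230 + 42096)/(p(-76, 174) + k(176)) = (-30230 + 42096)/(3 - 37/6) = 11866/(-19/6) = 11866*(-6/19) = -71196/19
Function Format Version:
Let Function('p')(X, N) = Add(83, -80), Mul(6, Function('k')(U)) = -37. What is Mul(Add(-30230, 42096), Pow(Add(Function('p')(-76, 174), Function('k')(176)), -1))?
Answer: Rational(-71196, 19) ≈ -3747.2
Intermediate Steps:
Function('k')(U) = Rational(-37, 6) (Function('k')(U) = Mul(Rational(1, 6), -37) = Rational(-37, 6))
Function('p')(X, N) = 3
Mul(Add(-30230, 42096), Pow(Add(Function('p')(-76, 174), Function('k')(176)), -1)) = Mul(Add(-30230, 42096), Pow(Add(3, Rational(-37, 6)), -1)) = Mul(11866, Pow(Rational(-19, 6), -1)) = Mul(11866, Rational(-6, 19)) = Rational(-71196, 19)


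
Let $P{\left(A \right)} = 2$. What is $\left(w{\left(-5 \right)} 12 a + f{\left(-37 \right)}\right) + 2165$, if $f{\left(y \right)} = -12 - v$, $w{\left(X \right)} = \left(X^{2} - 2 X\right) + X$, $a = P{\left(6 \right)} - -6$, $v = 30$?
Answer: $5003$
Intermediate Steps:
$a = 8$ ($a = 2 - -6 = 2 + 6 = 8$)
$w{\left(X \right)} = X^{2} - X$
$f{\left(y \right)} = -42$ ($f{\left(y \right)} = -12 - 30 = -42$)
$\left(w{\left(-5 \right)} 12 a + f{\left(-37 \right)}\right) + 2165 = \left(- 5 \left(-1 - 5\right) 12 \cdot 8 - 42\right) + 2165 = \left(\left(-5\right) \left(-6\right) 12 \cdot 8 - 42\right) + 2165 = \left(30 \cdot 12 \cdot 8 - 42\right) + 2165 = \left(360 \cdot 8 - 42\right) + 2165 = \left(2880 - 42\right) + 2165 = 2838 + 2165 = 5003$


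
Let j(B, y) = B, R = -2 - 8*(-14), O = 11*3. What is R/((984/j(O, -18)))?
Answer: 605/164 ≈ 3.6890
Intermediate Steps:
O = 33
R = 110 (R = -2 + 112 = 110)
R/((984/j(O, -18))) = 110/((984/33)) = 110/((984*(1/33))) = 110/(328/11) = 110*(11/328) = 605/164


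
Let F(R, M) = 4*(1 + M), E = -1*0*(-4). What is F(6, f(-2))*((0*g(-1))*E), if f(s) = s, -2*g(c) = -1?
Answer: 0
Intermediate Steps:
g(c) = ½ (g(c) = -½*(-1) = ½)
E = 0 (E = 0*(-4) = 0)
F(R, M) = 4 + 4*M
F(6, f(-2))*((0*g(-1))*E) = (4 + 4*(-2))*((0*(½))*0) = (4 - 8)*(0*0) = -4*0 = 0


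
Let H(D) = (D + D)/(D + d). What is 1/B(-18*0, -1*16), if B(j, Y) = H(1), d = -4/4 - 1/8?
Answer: -1/16 ≈ -0.062500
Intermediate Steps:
d = -9/8 (d = -4*¼ - 1*⅛ = -1 - ⅛ = -9/8 ≈ -1.1250)
H(D) = 2*D/(-9/8 + D) (H(D) = (D + D)/(D - 9/8) = (2*D)/(-9/8 + D) = 2*D/(-9/8 + D))
B(j, Y) = -16 (B(j, Y) = 16*1/(-9 + 8*1) = 16*1/(-9 + 8) = 16*1/(-1) = 16*1*(-1) = -16)
1/B(-18*0, -1*16) = 1/(-16) = -1/16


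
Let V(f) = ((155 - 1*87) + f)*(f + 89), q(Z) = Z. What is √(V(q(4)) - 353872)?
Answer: 2*I*√86794 ≈ 589.22*I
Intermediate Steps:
V(f) = (68 + f)*(89 + f) (V(f) = ((155 - 87) + f)*(89 + f) = (68 + f)*(89 + f))
√(V(q(4)) - 353872) = √((6052 + 4² + 157*4) - 353872) = √((6052 + 16 + 628) - 353872) = √(6696 - 353872) = √(-347176) = 2*I*√86794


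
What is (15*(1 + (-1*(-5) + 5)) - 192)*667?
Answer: -18009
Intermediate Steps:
(15*(1 + (-1*(-5) + 5)) - 192)*667 = (15*(1 + (5 + 5)) - 192)*667 = (15*(1 + 10) - 192)*667 = (15*11 - 192)*667 = (165 - 192)*667 = -27*667 = -18009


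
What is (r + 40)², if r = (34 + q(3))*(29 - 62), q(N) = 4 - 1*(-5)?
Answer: 1901641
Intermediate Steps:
q(N) = 9 (q(N) = 4 + 5 = 9)
r = -1419 (r = (34 + 9)*(29 - 62) = 43*(-33) = -1419)
(r + 40)² = (-1419 + 40)² = (-1379)² = 1901641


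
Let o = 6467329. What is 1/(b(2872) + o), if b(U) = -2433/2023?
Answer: 2023/13083404134 ≈ 1.5462e-7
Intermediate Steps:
b(U) = -2433/2023 (b(U) = -2433*1/2023 = -2433/2023)
1/(b(2872) + o) = 1/(-2433/2023 + 6467329) = 1/(13083404134/2023) = 2023/13083404134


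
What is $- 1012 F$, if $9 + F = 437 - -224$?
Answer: $-659824$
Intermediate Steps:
$F = 652$ ($F = -9 + \left(437 - -224\right) = -9 + \left(437 + 224\right) = -9 + 661 = 652$)
$- 1012 F = \left(-1012\right) 652 = -659824$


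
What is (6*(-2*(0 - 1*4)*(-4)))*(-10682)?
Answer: 2050944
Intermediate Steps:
(6*(-2*(0 - 1*4)*(-4)))*(-10682) = (6*(-2*(0 - 4)*(-4)))*(-10682) = (6*(-2*(-4)*(-4)))*(-10682) = (6*(8*(-4)))*(-10682) = (6*(-32))*(-10682) = -192*(-10682) = 2050944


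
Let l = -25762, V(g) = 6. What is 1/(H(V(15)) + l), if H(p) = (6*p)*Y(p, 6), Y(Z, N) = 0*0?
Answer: -1/25762 ≈ -3.8817e-5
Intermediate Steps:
Y(Z, N) = 0
H(p) = 0 (H(p) = (6*p)*0 = 0)
1/(H(V(15)) + l) = 1/(0 - 25762) = 1/(-25762) = -1/25762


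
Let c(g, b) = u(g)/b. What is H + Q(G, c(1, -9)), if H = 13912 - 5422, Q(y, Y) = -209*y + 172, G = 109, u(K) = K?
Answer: -14119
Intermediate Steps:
c(g, b) = g/b
Q(y, Y) = 172 - 209*y
H = 8490
H + Q(G, c(1, -9)) = 8490 + (172 - 209*109) = 8490 + (172 - 22781) = 8490 - 22609 = -14119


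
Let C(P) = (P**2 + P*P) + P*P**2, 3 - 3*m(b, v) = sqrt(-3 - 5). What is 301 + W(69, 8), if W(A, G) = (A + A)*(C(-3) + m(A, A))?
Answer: -803 - 92*I*sqrt(2) ≈ -803.0 - 130.11*I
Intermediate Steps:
m(b, v) = 1 - 2*I*sqrt(2)/3 (m(b, v) = 1 - sqrt(-3 - 5)/3 = 1 - 2*I*sqrt(2)/3)
C(P) = P**3 + 2*P**2 (C(P) = (P**2 + P**2) + P**3 = 2*P**2 + P**3 = P**3 + 2*P**2)
W(A, G) = 2*A*(-8 - 2*I*sqrt(2)/3) (W(A, G) = (A + A)*((-3)**2*(2 - 3) + (1 - 2*I*sqrt(2)/3)) = (2*A)*(9*(-1) + (1 - 2*I*sqrt(2)/3)) = (2*A)*(-9 + (1 - 2*I*sqrt(2)/3)) = (2*A)*(-8 - 2*I*sqrt(2)/3) = 2*A*(-8 - 2*I*sqrt(2)/3))
301 + W(69, 8) = 301 + (4/3)*69*(-12 - I*sqrt(2)) = 301 + (-1104 - 92*I*sqrt(2)) = -803 - 92*I*sqrt(2)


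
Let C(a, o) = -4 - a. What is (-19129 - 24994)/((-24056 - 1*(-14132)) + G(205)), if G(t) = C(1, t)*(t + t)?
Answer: 44123/11974 ≈ 3.6849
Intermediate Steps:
G(t) = -10*t (G(t) = (-4 - 1*1)*(t + t) = (-4 - 1)*(2*t) = -10*t)
(-19129 - 24994)/((-24056 - 1*(-14132)) + G(205)) = (-19129 - 24994)/((-24056 - 1*(-14132)) - 10*205) = -44123/((-24056 + 14132) - 2050) = -44123/(-9924 - 2050) = -44123/(-11974) = -44123*(-1/11974) = 44123/11974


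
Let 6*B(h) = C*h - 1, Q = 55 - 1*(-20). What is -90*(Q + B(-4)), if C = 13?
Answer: -5955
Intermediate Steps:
Q = 75 (Q = 55 + 20 = 75)
B(h) = -⅙ + 13*h/6 (B(h) = (13*h - 1)/6 = (-1 + 13*h)/6 = -⅙ + 13*h/6)
-90*(Q + B(-4)) = -90*(75 + (-⅙ + (13/6)*(-4))) = -90*(75 + (-⅙ - 26/3)) = -90*(75 - 53/6) = -90*397/6 = -5955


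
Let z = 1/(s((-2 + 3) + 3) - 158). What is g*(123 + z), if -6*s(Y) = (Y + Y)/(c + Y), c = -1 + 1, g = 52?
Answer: 3037944/475 ≈ 6395.7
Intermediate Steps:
c = 0
s(Y) = -1/3 (s(Y) = -(Y + Y)/(6*(0 + Y)) = -2*Y/(6*Y) = -1/6*2 = -1/3)
z = -3/475 (z = 1/(-1/3 - 158) = 1/(-475/3) = -3/475 ≈ -0.0063158)
g*(123 + z) = 52*(123 - 3/475) = 52*(58422/475) = 3037944/475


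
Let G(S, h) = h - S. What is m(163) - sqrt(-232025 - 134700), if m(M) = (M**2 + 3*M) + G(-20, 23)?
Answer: 27101 - 5*I*sqrt(14669) ≈ 27101.0 - 605.58*I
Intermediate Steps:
m(M) = 43 + M**2 + 3*M (m(M) = (M**2 + 3*M) + (23 - 1*(-20)) = (M**2 + 3*M) + (23 + 20) = (M**2 + 3*M) + 43 = 43 + M**2 + 3*M)
m(163) - sqrt(-232025 - 134700) = (43 + 163**2 + 3*163) - sqrt(-232025 - 134700) = (43 + 26569 + 489) - sqrt(-366725) = 27101 - 5*I*sqrt(14669)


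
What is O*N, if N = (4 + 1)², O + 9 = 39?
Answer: 750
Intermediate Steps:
O = 30 (O = -9 + 39 = 30)
N = 25 (N = 5² = 25)
O*N = 30*25 = 750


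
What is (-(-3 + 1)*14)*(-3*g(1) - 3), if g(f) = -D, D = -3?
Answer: -336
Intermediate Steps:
g(f) = 3 (g(f) = -1*(-3) = 3)
(-(-3 + 1)*14)*(-3*g(1) - 3) = (-(-3 + 1)*14)*(-3*3 - 3) = (-1*(-2)*14)*(-9 - 3) = (2*14)*(-12) = 28*(-12) = -336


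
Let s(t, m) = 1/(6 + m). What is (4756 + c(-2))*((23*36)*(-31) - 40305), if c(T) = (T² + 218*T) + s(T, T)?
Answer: -1141134981/4 ≈ -2.8528e+8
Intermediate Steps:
c(T) = T² + 1/(6 + T) + 218*T (c(T) = (T² + 218*T) + 1/(6 + T) = T² + 1/(6 + T) + 218*T)
(4756 + c(-2))*((23*36)*(-31) - 40305) = (4756 + (1 - 2*(6 - 2)*(218 - 2))/(6 - 2))*((23*36)*(-31) - 40305) = (4756 + (1 - 2*4*216)/4)*(828*(-31) - 40305) = (4756 + (1 - 1728)/4)*(-25668 - 40305) = (4756 + (¼)*(-1727))*(-65973) = (4756 - 1727/4)*(-65973) = (17297/4)*(-65973) = -1141134981/4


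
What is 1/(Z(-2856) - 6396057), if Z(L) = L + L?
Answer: -1/6401769 ≈ -1.5621e-7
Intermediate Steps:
Z(L) = 2*L
1/(Z(-2856) - 6396057) = 1/(2*(-2856) - 6396057) = 1/(-5712 - 6396057) = 1/(-6401769) = -1/6401769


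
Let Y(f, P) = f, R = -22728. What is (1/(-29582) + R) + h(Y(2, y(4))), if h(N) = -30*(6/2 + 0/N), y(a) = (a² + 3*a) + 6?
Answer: -675002077/29582 ≈ -22818.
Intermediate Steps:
y(a) = 6 + a² + 3*a
h(N) = -90 (h(N) = -30*(6*(½) + 0) = -30*(3 + 0) = -30*3 = -90)
(1/(-29582) + R) + h(Y(2, y(4))) = (1/(-29582) - 22728) - 90 = (-1/29582 - 22728) - 90 = -672339697/29582 - 90 = -675002077/29582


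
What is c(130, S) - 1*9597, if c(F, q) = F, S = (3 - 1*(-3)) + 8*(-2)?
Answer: -9467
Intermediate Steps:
S = -10 (S = (3 + 3) - 16 = 6 - 16 = -10)
c(130, S) - 1*9597 = 130 - 1*9597 = 130 - 9597 = -9467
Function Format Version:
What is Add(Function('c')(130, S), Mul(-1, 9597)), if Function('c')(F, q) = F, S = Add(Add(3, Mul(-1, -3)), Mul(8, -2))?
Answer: -9467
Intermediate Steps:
S = -10 (S = Add(Add(3, 3), -16) = Add(6, -16) = -10)
Add(Function('c')(130, S), Mul(-1, 9597)) = Add(130, Mul(-1, 9597)) = Add(130, -9597) = -9467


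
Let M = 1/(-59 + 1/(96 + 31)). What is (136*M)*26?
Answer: -112268/1873 ≈ -59.940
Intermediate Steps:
M = -127/7492 (M = 1/(-59 + 1/127) = 1/(-7492/127) = -127/7492 ≈ -0.016951)
(136*M)*26 = (136*(-127/7492))*26 = -4318/1873*26 = -112268/1873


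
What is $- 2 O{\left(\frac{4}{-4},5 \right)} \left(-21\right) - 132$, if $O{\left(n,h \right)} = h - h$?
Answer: $-132$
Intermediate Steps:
$O{\left(n,h \right)} = 0$
$- 2 O{\left(\frac{4}{-4},5 \right)} \left(-21\right) - 132 = - 2 \cdot 0 \left(-21\right) - 132 = \left(-2\right) 0 - 132 = 0 - 132 = -132$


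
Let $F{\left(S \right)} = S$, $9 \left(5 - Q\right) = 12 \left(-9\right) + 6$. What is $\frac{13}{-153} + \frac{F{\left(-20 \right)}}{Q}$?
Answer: $- \frac{9817}{7497} \approx -1.3095$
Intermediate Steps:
$Q = \frac{49}{3}$ ($Q = 5 - \frac{12 \left(-9\right) + 6}{9} = 5 - \frac{-108 + 6}{9} = 5 - - \frac{34}{3} = 5 + \frac{34}{3} = \frac{49}{3} \approx 16.333$)
$\frac{13}{-153} + \frac{F{\left(-20 \right)}}{Q} = \frac{13}{-153} - \frac{20}{\frac{49}{3}} = 13 \left(- \frac{1}{153}\right) - \frac{60}{49} = - \frac{13}{153} - \frac{60}{49} = - \frac{9817}{7497}$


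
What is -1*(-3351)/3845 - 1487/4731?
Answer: 10136066/18190695 ≈ 0.55721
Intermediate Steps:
-1*(-3351)/3845 - 1487/4731 = 3351*(1/3845) - 1487*1/4731 = 3351/3845 - 1487/4731 = 10136066/18190695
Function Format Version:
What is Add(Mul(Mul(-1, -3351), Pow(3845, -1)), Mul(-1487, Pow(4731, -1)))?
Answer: Rational(10136066, 18190695) ≈ 0.55721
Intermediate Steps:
Add(Mul(Mul(-1, -3351), Pow(3845, -1)), Mul(-1487, Pow(4731, -1))) = Add(Mul(3351, Rational(1, 3845)), Mul(-1487, Rational(1, 4731))) = Add(Rational(3351, 3845), Rational(-1487, 4731)) = Rational(10136066, 18190695)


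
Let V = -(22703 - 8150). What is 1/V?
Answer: -1/14553 ≈ -6.8714e-5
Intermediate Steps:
V = -14553 (V = -1*14553 = -14553)
1/V = 1/(-14553) = -1/14553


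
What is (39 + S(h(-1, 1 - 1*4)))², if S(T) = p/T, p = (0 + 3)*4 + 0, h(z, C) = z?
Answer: 729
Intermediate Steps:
p = 12 (p = 3*4 + 0 = 12 + 0 = 12)
S(T) = 12/T
(39 + S(h(-1, 1 - 1*4)))² = (39 + 12/(-1))² = (39 + 12*(-1))² = (39 - 12)² = 27² = 729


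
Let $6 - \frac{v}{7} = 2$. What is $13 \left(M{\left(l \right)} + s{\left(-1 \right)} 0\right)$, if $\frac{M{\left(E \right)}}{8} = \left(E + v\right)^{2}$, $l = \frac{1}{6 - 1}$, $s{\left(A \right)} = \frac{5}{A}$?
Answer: $\frac{2067624}{25} \approx 82705.0$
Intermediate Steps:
$v = 28$ ($v = 42 - 14 = 28$)
$l = \frac{1}{5} \approx 0.2$
$M{\left(E \right)} = 8 \left(28 + E\right)^{2}$ ($M{\left(E \right)} = 8 \left(E + 28\right)^{2} = 8 \left(28 + E\right)^{2}$)
$13 \left(M{\left(l \right)} + s{\left(-1 \right)} 0\right) = 13 \left(8 \left(28 + \frac{1}{5}\right)^{2} + \frac{5}{-1} \cdot 0\right) = 13 \left(8 \left(\frac{141}{5}\right)^{2} + 5 \left(-1\right) 0\right) = 13 \left(8 \cdot \frac{19881}{25} - 0\right) = 13 \left(\frac{159048}{25} + 0\right) = 13 \cdot \frac{159048}{25} = \frac{2067624}{25}$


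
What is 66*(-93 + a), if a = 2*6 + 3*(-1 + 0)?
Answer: -5544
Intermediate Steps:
a = 9 (a = 12 + 3*(-1) = 12 - 3 = 9)
66*(-93 + a) = 66*(-93 + 9) = 66*(-84) = -5544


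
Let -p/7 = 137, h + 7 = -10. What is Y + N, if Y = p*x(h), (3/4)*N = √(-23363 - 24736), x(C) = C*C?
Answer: -277151 + 4*I*√48099/3 ≈ -2.7715e+5 + 292.42*I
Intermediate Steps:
h = -17 (h = -7 - 10 = -17)
x(C) = C²
N = 4*I*√48099/3 (N = 4*√(-23363 - 24736)/3 = 4*√(-48099)/3 = 4*(I*√48099)/3 = 4*I*√48099/3 ≈ 292.42*I)
p = -959 (p = -7*137 = -959)
Y = -277151 (Y = -959*(-17)² = -959*289 = -277151)
Y + N = -277151 + 4*I*√48099/3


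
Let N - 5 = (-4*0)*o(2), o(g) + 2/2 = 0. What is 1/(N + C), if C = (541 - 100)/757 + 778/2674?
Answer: 1012109/5944635 ≈ 0.17026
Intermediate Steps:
o(g) = -1 (o(g) = -1 + 0 = -1)
N = 5 (N = 5 - 4*0*(-1) = 5 + 0*(-1) = 5 + 0 = 5)
C = 884090/1012109 (C = 441*(1/757) + 778*(1/2674) = 441/757 + 389/1337 = 884090/1012109 ≈ 0.87351)
1/(N + C) = 1/(5 + 884090/1012109) = 1/(5944635/1012109) = 1012109/5944635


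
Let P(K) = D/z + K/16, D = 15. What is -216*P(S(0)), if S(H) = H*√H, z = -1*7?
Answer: 3240/7 ≈ 462.86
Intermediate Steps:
z = -7
S(H) = H^(3/2)
P(K) = -15/7 + K/16 (P(K) = 15/(-7) + K/16 = 15*(-⅐) + K*(1/16) = -15/7 + K/16)
-216*P(S(0)) = -216*(-15/7 + 0^(3/2)/16) = -216*(-15/7 + (1/16)*0) = -216*(-15/7 + 0) = -216*(-15/7) = 3240/7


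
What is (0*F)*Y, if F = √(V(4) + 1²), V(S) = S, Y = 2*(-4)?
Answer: 0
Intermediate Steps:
Y = -8
F = √5 (F = √(4 + 1²) = √(4 + 1) = √5 ≈ 2.2361)
(0*F)*Y = (0*√5)*(-8) = 0*(-8) = 0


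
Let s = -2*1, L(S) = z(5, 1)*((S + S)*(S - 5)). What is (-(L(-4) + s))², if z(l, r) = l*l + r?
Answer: 3496900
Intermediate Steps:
z(l, r) = r + l² (z(l, r) = l² + r = r + l²)
L(S) = 52*S*(-5 + S) (L(S) = (1 + 5²)*((S + S)*(S - 5)) = (1 + 25)*((2*S)*(-5 + S)) = 26*(2*S*(-5 + S)) = 52*S*(-5 + S))
s = -2
(-(L(-4) + s))² = (-(52*(-4)*(-5 - 4) - 2))² = (-(52*(-4)*(-9) - 2))² = (-(1872 - 2))² = (-1*1870)² = (-1870)² = 3496900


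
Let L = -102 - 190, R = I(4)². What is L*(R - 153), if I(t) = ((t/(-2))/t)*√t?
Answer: 44384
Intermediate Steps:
I(t) = -√t/2 (I(t) = ((t*(-½))/t)*√t = ((-t/2)/t)*√t = -√t/2)
R = 1 (R = (-√4/2)² = (-½*2)² = (-1)² = 1)
L = -292
L*(R - 153) = -292*(1 - 153) = -292*(-152) = 44384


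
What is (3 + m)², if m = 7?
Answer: 100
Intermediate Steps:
(3 + m)² = (3 + 7)² = 10² = 100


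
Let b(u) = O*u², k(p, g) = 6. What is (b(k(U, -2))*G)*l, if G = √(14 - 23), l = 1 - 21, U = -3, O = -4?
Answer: 8640*I ≈ 8640.0*I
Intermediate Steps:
l = -20
G = 3*I (G = √(-9) = 3*I ≈ 3.0*I)
b(u) = -4*u²
(b(k(U, -2))*G)*l = ((-4*6²)*(3*I))*(-20) = ((-4*36)*(3*I))*(-20) = -432*I*(-20) = 8640*I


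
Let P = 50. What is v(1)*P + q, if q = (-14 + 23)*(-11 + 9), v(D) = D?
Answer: 32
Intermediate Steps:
q = -18 (q = 9*(-2) = -18)
v(1)*P + q = 1*50 - 18 = 50 - 18 = 32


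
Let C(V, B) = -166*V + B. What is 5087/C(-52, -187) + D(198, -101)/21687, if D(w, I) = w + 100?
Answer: 37612793/61048905 ≈ 0.61611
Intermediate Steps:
C(V, B) = B - 166*V
D(w, I) = 100 + w
5087/C(-52, -187) + D(198, -101)/21687 = 5087/(-187 - 166*(-52)) + (100 + 198)/21687 = 5087/(-187 + 8632) + 298*(1/21687) = 5087/8445 + 298/21687 = 37612793/61048905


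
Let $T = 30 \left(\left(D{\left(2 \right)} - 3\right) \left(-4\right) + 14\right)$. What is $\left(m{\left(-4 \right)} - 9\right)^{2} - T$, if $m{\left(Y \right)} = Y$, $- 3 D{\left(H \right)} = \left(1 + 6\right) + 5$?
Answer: $-1091$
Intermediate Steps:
$D{\left(H \right)} = -4$ ($D{\left(H \right)} = - \frac{\left(1 + 6\right) + 5}{3} = - \frac{7 + 5}{3} = \left(- \frac{1}{3}\right) 12 = -4$)
$T = 1260$ ($T = 30 \left(\left(-4 - 3\right) \left(-4\right) + 14\right) = 30 \left(\left(-7\right) \left(-4\right) + 14\right) = 30 \left(28 + 14\right) = 30 \cdot 42 = 1260$)
$\left(m{\left(-4 \right)} - 9\right)^{2} - T = \left(-4 - 9\right)^{2} - 1260 = \left(-13\right)^{2} - 1260 = 169 - 1260 = -1091$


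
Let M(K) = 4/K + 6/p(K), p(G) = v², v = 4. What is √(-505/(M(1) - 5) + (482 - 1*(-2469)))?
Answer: √3759 ≈ 61.311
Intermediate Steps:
p(G) = 16 (p(G) = 4² = 16)
M(K) = 3/8 + 4/K (M(K) = 4/K + 6/16 = 4/K + 6*(1/16) = 4/K + 3/8 = 3/8 + 4/K)
√(-505/(M(1) - 5) + (482 - 1*(-2469))) = √(-505/((3/8 + 4/1) - 5) + (482 - 1*(-2469))) = √(-505/((3/8 + 4*1) - 5) + (482 + 2469)) = √(-505/((3/8 + 4) - 5) + 2951) = √(-505/(35/8 - 5) + 2951) = √(-505/(-5/8) + 2951) = √(-505*(-8/5) + 2951) = √(808 + 2951) = √3759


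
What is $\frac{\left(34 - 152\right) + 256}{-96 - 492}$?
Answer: $- \frac{23}{98} \approx -0.23469$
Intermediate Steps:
$\frac{\left(34 - 152\right) + 256}{-96 - 492} = \frac{-118 + 256}{-588} = 138 \left(- \frac{1}{588}\right) = - \frac{23}{98}$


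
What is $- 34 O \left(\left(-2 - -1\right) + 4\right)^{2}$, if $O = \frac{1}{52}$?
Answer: $- \frac{153}{26} \approx -5.8846$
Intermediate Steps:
$O = \frac{1}{52} \approx 0.019231$
$- 34 O \left(\left(-2 - -1\right) + 4\right)^{2} = \left(-34\right) \frac{1}{52} \left(\left(-2 - -1\right) + 4\right)^{2} = - \frac{17 \left(\left(-2 + 1\right) + 4\right)^{2}}{26} = - \frac{17 \left(-1 + 4\right)^{2}}{26} = - \frac{17 \cdot 3^{2}}{26} = \left(- \frac{17}{26}\right) 9 = - \frac{153}{26}$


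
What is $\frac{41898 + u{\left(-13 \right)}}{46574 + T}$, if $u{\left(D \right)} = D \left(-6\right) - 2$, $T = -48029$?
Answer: $- \frac{41974}{1455} \approx -28.848$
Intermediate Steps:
$u{\left(D \right)} = -2 - 6 D$ ($u{\left(D \right)} = - 6 D - 2 = -2 - 6 D$)
$\frac{41898 + u{\left(-13 \right)}}{46574 + T} = \frac{41898 - -76}{46574 - 48029} = \frac{41898 + \left(-2 + 78\right)}{-1455} = \left(41898 + 76\right) \left(- \frac{1}{1455}\right) = 41974 \left(- \frac{1}{1455}\right) = - \frac{41974}{1455}$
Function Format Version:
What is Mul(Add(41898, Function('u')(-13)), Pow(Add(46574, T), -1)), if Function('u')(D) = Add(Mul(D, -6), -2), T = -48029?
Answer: Rational(-41974, 1455) ≈ -28.848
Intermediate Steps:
Function('u')(D) = Add(-2, Mul(-6, D)) (Function('u')(D) = Add(Mul(-6, D), -2) = Add(-2, Mul(-6, D)))
Mul(Add(41898, Function('u')(-13)), Pow(Add(46574, T), -1)) = Mul(Add(41898, Add(-2, Mul(-6, -13))), Pow(Add(46574, -48029), -1)) = Mul(Add(41898, Add(-2, 78)), Pow(-1455, -1)) = Mul(Add(41898, 76), Rational(-1, 1455)) = Mul(41974, Rational(-1, 1455)) = Rational(-41974, 1455)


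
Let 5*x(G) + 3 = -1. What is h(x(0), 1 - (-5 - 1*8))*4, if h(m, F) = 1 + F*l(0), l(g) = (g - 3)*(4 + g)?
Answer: -668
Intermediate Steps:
l(g) = (-3 + g)*(4 + g)
x(G) = -⅘ (x(G) = -⅗ + (⅕)*(-1) = -⅗ - ⅕ = -⅘)
h(m, F) = 1 - 12*F (h(m, F) = 1 + F*(-12 + 0 + 0²) = 1 + F*(-12 + 0 + 0) = 1 + F*(-12) = 1 - 12*F)
h(x(0), 1 - (-5 - 1*8))*4 = (1 - 12*(1 - (-5 - 1*8)))*4 = (1 - 12*(1 - (-5 - 8)))*4 = (1 - 12*(1 - 1*(-13)))*4 = (1 - 12*(1 + 13))*4 = (1 - 12*14)*4 = (1 - 168)*4 = -167*4 = -668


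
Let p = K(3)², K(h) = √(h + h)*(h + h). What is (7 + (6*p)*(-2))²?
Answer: 6682225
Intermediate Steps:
K(h) = 2*√2*h^(3/2) (K(h) = √(2*h)*(2*h) = (√2*√h)*(2*h) = 2*√2*h^(3/2))
p = 216 (p = (2*√2*3^(3/2))² = (2*√2*(3*√3))² = (6*√6)² = 216)
(7 + (6*p)*(-2))² = (7 + (6*216)*(-2))² = (7 + 1296*(-2))² = (7 - 2592)² = (-2585)² = 6682225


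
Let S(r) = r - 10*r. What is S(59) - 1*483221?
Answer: -483752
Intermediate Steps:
S(r) = -9*r
S(59) - 1*483221 = -9*59 - 1*483221 = -531 - 483221 = -483752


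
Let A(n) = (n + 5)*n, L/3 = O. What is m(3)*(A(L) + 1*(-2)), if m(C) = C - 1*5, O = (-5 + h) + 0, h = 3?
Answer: -8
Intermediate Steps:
O = -2 (O = (-5 + 3) + 0 = -2 + 0 = -2)
m(C) = -5 + C (m(C) = C - 5 = -5 + C)
L = -6 (L = 3*(-2) = -6)
A(n) = n*(5 + n) (A(n) = (5 + n)*n = n*(5 + n))
m(3)*(A(L) + 1*(-2)) = (-5 + 3)*(-6*(5 - 6) + 1*(-2)) = -2*(-6*(-1) - 2) = -2*(6 - 2) = -2*4 = -8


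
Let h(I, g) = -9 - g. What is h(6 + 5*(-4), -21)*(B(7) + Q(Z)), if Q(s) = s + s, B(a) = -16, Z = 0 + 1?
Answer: -168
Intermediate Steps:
Z = 1
Q(s) = 2*s
h(6 + 5*(-4), -21)*(B(7) + Q(Z)) = (-9 - 1*(-21))*(-16 + 2*1) = (-9 + 21)*(-16 + 2) = 12*(-14) = -168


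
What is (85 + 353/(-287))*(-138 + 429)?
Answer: 6996222/287 ≈ 24377.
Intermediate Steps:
(85 + 353/(-287))*(-138 + 429) = (85 + 353*(-1/287))*291 = (85 - 353/287)*291 = (24042/287)*291 = 6996222/287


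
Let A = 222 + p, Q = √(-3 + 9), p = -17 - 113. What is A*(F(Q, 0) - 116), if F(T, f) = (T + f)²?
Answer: -10120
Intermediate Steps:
p = -130
Q = √6 ≈ 2.4495
A = 92 (A = 222 - 130 = 92)
A*(F(Q, 0) - 116) = 92*((√6 + 0)² - 116) = 92*((√6)² - 116) = 92*(6 - 116) = 92*(-110) = -10120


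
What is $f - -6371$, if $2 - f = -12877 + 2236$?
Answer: $17014$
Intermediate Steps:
$f = 10643$ ($f = 2 - \left(-12877 + 2236\right) = 2 - -10641 = 2 + 10641 = 10643$)
$f - -6371 = 10643 - -6371 = 10643 + \left(-16129 + 22500\right) = 10643 + 6371 = 17014$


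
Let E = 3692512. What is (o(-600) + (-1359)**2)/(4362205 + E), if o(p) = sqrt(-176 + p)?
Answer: 1846881/8054717 + 2*I*sqrt(194)/8054717 ≈ 0.22929 + 3.4584e-6*I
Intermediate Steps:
(o(-600) + (-1359)**2)/(4362205 + E) = (sqrt(-176 - 600) + (-1359)**2)/(4362205 + 3692512) = (sqrt(-776) + 1846881)/8054717 = (2*I*sqrt(194) + 1846881)*(1/8054717) = (1846881 + 2*I*sqrt(194))*(1/8054717) = 1846881/8054717 + 2*I*sqrt(194)/8054717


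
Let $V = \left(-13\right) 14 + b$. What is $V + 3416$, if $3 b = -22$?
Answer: $\frac{9680}{3} \approx 3226.7$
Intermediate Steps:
$b = - \frac{22}{3}$ ($b = \frac{1}{3} \left(-22\right) = - \frac{22}{3} \approx -7.3333$)
$V = - \frac{568}{3}$ ($V = \left(-13\right) 14 - \frac{22}{3} = -182 - \frac{22}{3} = - \frac{568}{3} \approx -189.33$)
$V + 3416 = - \frac{568}{3} + 3416 = \frac{9680}{3}$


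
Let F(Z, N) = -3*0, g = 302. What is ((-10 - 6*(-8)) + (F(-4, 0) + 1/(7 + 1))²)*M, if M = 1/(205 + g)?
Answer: 811/10816 ≈ 0.074981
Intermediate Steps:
M = 1/507 (M = 1/(205 + 302) = 1/507 ≈ 0.0019724)
F(Z, N) = 0
((-10 - 6*(-8)) + (F(-4, 0) + 1/(7 + 1))²)*M = ((-10 - 6*(-8)) + (0 + 1/(7 + 1))²)*(1/507) = ((-10 + 48) + (0 + 1/8)²)*(1/507) = (38 + (0 + ⅛)²)*(1/507) = (38 + (⅛)²)*(1/507) = (38 + 1/64)*(1/507) = (2433/64)*(1/507) = 811/10816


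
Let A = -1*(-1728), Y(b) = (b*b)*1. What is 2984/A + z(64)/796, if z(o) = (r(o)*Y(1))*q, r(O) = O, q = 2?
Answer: 81139/42984 ≈ 1.8877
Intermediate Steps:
Y(b) = b**2 (Y(b) = b**2*1 = b**2)
z(o) = 2*o (z(o) = (o*1**2)*2 = (o*1)*2 = o*2 = 2*o)
A = 1728
2984/A + z(64)/796 = 2984/1728 + (2*64)/796 = 2984*(1/1728) + 128*(1/796) = 373/216 + 32/199 = 81139/42984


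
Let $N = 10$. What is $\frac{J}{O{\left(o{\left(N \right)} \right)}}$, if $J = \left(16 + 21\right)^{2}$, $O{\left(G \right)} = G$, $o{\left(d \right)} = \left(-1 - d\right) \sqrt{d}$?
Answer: $- \frac{1369 \sqrt{10}}{110} \approx -39.356$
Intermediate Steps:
$o{\left(d \right)} = \sqrt{d} \left(-1 - d\right)$
$J = 1369$ ($J = 37^{2} = 1369$)
$\frac{J}{O{\left(o{\left(N \right)} \right)}} = \frac{1369}{\sqrt{10} \left(-1 - 10\right)} = \frac{1369}{\sqrt{10} \left(-11\right)} = \frac{1369}{\left(-11\right) \sqrt{10}} = 1369 \left(- \frac{\sqrt{10}}{110}\right) = - \frac{1369 \sqrt{10}}{110}$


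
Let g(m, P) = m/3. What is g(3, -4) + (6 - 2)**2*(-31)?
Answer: -495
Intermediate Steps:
g(m, P) = m/3 (g(m, P) = m*(1/3) = m/3)
g(3, -4) + (6 - 2)**2*(-31) = (1/3)*3 + (6 - 2)**2*(-31) = 1 + 4**2*(-31) = 1 + 16*(-31) = 1 - 496 = -495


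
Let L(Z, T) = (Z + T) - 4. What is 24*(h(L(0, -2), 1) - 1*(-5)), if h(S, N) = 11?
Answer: 384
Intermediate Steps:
L(Z, T) = -4 + T + Z (L(Z, T) = (T + Z) - 4 = -4 + T + Z)
24*(h(L(0, -2), 1) - 1*(-5)) = 24*(11 - 1*(-5)) = 24*(11 + 5) = 24*16 = 384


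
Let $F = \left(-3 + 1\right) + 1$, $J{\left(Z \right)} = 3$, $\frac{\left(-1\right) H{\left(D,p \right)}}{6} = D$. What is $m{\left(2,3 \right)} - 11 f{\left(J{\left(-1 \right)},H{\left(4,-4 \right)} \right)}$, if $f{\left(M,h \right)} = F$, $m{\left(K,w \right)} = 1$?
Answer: $12$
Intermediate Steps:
$H{\left(D,p \right)} = - 6 D$
$F = -1$ ($F = -2 + 1 = -1$)
$f{\left(M,h \right)} = -1$
$m{\left(2,3 \right)} - 11 f{\left(J{\left(-1 \right)},H{\left(4,-4 \right)} \right)} = 1 - -11 = 1 + 11 = 12$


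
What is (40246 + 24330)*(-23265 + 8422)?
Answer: -958501568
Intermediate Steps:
(40246 + 24330)*(-23265 + 8422) = 64576*(-14843) = -958501568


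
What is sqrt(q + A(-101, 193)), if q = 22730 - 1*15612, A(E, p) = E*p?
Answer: 15*I*sqrt(55) ≈ 111.24*I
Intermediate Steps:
q = 7118 (q = 22730 - 15612 = 7118)
sqrt(q + A(-101, 193)) = sqrt(7118 - 101*193) = sqrt(7118 - 19493) = sqrt(-12375) = 15*I*sqrt(55)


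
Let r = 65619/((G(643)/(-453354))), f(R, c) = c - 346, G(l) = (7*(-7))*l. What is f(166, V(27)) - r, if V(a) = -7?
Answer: -29759758097/31507 ≈ -9.4454e+5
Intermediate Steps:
G(l) = -49*l
f(R, c) = -346 + c
r = 29748636126/31507 (r = 65619/((-49*643/(-453354))) = 65619/((-31507*(-1/453354))) = 65619/(31507/453354) = 65619*(453354/31507) = 29748636126/31507 ≈ 9.4419e+5)
f(166, V(27)) - r = (-346 - 7) - 1*29748636126/31507 = -353 - 29748636126/31507 = -29759758097/31507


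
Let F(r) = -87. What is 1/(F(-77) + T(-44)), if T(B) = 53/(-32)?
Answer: -32/2837 ≈ -0.011280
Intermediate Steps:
T(B) = -53/32 (T(B) = 53*(-1/32) = -53/32)
1/(F(-77) + T(-44)) = 1/(-87 - 53/32) = 1/(-2837/32) = -32/2837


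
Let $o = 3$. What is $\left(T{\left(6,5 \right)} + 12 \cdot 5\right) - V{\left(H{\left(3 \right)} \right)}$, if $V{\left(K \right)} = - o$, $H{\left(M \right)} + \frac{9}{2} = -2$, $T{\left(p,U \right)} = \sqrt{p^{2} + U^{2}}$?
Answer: $63 + \sqrt{61} \approx 70.81$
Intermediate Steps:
$T{\left(p,U \right)} = \sqrt{U^{2} + p^{2}}$
$H{\left(M \right)} = - \frac{13}{2}$ ($H{\left(M \right)} = - \frac{9}{2} - 2 = - \frac{13}{2}$)
$V{\left(K \right)} = -3$ ($V{\left(K \right)} = \left(-1\right) 3 = -3$)
$\left(T{\left(6,5 \right)} + 12 \cdot 5\right) - V{\left(H{\left(3 \right)} \right)} = \left(\sqrt{5^{2} + 6^{2}} + 12 \cdot 5\right) - -3 = \left(\sqrt{25 + 36} + 60\right) + 3 = \left(\sqrt{61} + 60\right) + 3 = \left(60 + \sqrt{61}\right) + 3 = 63 + \sqrt{61}$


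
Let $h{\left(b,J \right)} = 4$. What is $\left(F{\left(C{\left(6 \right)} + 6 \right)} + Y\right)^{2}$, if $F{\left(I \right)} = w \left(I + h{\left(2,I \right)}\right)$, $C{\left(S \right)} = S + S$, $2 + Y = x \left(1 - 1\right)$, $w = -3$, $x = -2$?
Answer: $4624$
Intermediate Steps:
$Y = -2$ ($Y = -2 - 2 \left(1 - 1\right) = -2 - 0 = -2 + 0 = -2$)
$C{\left(S \right)} = 2 S$
$F{\left(I \right)} = -12 - 3 I$ ($F{\left(I \right)} = - 3 \left(I + 4\right) = - 3 \left(4 + I\right) = -12 - 3 I$)
$\left(F{\left(C{\left(6 \right)} + 6 \right)} + Y\right)^{2} = \left(\left(-12 - 3 \left(2 \cdot 6 + 6\right)\right) - 2\right)^{2} = \left(\left(-12 - 3 \left(12 + 6\right)\right) - 2\right)^{2} = \left(\left(-12 - 54\right) - 2\right)^{2} = \left(-66 - 2\right)^{2} = \left(-68\right)^{2} = 4624$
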